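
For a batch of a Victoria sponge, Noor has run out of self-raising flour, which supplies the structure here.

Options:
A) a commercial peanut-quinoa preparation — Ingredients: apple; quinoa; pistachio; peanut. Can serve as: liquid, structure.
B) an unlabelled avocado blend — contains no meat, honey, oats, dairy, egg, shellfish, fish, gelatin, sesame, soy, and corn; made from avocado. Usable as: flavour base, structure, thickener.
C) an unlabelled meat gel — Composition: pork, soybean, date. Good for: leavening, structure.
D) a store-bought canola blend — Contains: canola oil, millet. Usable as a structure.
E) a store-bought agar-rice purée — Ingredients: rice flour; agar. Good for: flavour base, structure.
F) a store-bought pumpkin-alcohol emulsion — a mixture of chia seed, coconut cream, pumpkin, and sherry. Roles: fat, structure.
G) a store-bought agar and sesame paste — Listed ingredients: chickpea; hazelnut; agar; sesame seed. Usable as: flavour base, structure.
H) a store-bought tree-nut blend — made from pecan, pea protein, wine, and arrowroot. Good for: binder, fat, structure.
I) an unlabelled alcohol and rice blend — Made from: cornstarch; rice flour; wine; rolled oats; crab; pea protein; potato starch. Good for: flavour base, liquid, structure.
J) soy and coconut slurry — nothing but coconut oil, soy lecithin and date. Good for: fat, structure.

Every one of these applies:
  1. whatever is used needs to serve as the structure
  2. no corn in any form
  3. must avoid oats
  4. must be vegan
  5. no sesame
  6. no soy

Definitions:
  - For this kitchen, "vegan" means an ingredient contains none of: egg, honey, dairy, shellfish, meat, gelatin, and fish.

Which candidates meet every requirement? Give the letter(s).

A: works as a structure, no corn, no sesame — keep
B: no sesame, no oats — valid
C: has pork, so not vegan; has soybean, so not soy-free — reject
D: every rule checks out — keep
E: only rice flour and agar; none excluded — keep
F: sherry and coconut cream etc. — none of it excluded — OK
G: has sesame seed, so not sesame-free — out
H: all constraints satisfied — OK
I: has crab, so not vegan; has cornstarch, so not corn-free (and 1 more) — no
J: has soy lecithin, so not soy-free — reject

A, B, D, E, F, H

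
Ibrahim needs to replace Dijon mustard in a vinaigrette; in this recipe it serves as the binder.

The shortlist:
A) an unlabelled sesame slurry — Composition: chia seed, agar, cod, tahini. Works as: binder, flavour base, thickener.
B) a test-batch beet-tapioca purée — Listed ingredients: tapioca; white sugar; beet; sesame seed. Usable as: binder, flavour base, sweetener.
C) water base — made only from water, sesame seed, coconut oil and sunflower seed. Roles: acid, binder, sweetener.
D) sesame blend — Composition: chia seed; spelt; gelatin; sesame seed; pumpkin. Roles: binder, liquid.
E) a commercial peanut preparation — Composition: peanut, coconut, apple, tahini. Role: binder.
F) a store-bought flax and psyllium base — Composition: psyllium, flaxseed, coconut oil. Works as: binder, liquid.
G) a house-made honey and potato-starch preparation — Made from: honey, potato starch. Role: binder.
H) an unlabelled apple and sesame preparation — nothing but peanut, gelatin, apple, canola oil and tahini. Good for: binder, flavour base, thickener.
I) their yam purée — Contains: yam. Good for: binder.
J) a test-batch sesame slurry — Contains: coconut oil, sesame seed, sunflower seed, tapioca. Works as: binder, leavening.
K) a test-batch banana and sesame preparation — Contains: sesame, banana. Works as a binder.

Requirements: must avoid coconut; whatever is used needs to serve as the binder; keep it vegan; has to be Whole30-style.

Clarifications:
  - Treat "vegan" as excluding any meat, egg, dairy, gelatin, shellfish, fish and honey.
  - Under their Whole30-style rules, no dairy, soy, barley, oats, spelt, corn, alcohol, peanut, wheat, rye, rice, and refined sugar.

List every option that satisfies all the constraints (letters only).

I, K

A: has cod, so not vegan — reject
B: has white sugar, so not Whole30-style — out
C: has coconut oil, so not coconut-free — out
D: has gelatin, so not vegan; has spelt, so not Whole30-style — no
E: has peanut, so not Whole30-style; has coconut, so not coconut-free — no
F: has coconut oil, so not coconut-free — out
G: has honey, so not vegan — no
H: has gelatin, so not vegan; has peanut, so not Whole30-style — no
I: works as a binder, Whole30-style, vegan — OK
J: has coconut oil, so not coconut-free — out
K: all constraints satisfied — OK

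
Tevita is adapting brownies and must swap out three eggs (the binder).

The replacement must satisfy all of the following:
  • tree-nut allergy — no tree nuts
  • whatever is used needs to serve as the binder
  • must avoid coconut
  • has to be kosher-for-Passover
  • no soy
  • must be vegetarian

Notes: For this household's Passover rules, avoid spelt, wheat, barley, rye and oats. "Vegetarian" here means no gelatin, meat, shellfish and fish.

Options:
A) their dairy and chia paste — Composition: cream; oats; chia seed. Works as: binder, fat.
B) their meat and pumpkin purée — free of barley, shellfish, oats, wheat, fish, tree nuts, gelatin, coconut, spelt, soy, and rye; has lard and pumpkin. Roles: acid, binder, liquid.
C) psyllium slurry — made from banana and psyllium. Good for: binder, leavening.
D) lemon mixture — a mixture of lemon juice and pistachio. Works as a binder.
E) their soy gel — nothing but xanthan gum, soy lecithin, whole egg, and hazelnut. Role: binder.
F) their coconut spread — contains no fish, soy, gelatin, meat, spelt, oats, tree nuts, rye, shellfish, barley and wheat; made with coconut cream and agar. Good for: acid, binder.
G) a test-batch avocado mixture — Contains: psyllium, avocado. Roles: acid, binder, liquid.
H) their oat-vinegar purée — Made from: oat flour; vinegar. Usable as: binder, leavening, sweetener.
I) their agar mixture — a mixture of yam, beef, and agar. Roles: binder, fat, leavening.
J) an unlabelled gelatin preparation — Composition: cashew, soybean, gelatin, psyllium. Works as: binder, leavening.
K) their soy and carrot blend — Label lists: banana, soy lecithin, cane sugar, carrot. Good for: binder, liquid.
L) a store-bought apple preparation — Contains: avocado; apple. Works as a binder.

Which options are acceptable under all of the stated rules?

A: has oats, so not kosher-for-Passover — out
B: has lard, so not vegetarian — no
C: nothing on the exclusion list — OK
D: has pistachio, so not tree-nut-free — out
E: has hazelnut, so not tree-nut-free; has soy lecithin, so not soy-free — no
F: has coconut cream, so not coconut-free — out
G: only avocado and psyllium; none excluded — keep
H: has oat flour, so not kosher-for-Passover — no
I: has beef, so not vegetarian — reject
J: has gelatin, so not vegetarian; has cashew, so not tree-nut-free (and 1 more) — reject
K: has soy lecithin, so not soy-free — no
L: only avocado and apple; none excluded — valid

C, G, L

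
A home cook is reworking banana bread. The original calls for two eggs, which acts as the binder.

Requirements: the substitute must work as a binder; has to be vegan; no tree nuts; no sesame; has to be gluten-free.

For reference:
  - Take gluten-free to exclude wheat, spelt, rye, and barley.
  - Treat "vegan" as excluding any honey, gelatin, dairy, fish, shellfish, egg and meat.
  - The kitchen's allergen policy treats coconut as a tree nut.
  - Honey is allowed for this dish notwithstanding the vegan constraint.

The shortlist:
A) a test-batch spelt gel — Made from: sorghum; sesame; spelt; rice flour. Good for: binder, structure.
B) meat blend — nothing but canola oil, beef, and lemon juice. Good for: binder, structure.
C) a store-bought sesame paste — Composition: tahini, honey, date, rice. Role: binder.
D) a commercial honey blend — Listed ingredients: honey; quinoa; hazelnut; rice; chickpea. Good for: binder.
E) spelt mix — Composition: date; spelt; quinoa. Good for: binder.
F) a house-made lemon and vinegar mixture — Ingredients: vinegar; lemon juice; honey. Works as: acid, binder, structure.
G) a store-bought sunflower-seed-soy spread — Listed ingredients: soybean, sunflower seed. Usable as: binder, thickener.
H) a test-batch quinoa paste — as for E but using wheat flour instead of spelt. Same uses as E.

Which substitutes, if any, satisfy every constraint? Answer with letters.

F, G

A: has spelt, so not gluten-free; has sesame, so not sesame-free — no
B: has beef, so not vegan — out
C: has tahini, so not sesame-free — no
D: has hazelnut, so not tree-nut-free — no
E: has spelt, so not gluten-free — no
F: honey is permitted under the vegan carve-out; nothing else excluded — valid
G: every rule checks out — valid
H: has wheat flour, so not gluten-free — reject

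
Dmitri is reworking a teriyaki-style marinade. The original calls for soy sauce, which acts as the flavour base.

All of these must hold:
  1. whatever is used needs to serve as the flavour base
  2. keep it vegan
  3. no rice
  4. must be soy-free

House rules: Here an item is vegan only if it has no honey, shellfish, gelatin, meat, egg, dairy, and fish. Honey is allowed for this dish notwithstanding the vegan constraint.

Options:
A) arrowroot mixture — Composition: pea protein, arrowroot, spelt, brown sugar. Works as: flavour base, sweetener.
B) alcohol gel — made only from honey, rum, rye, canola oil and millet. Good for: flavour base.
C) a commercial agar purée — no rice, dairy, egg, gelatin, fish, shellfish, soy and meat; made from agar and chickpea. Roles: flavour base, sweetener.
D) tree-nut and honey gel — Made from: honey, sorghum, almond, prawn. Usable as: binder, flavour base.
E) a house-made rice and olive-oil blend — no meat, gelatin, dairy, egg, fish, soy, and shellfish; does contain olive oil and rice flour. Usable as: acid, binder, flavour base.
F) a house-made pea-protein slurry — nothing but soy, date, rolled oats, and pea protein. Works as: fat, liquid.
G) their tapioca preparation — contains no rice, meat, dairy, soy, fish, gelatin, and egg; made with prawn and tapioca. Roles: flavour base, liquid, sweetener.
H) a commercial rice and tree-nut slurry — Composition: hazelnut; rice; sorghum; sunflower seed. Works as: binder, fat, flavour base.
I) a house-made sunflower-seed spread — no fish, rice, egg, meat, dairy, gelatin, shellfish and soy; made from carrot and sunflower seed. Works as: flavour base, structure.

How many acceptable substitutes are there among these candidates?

4

A: works as a flavour base, no rice, vegan — keep
B: honey is permitted under the vegan carve-out; nothing else excluded — keep
C: no rice, no soy — OK
D: has prawn, so not vegan — no
E: has rice flour, so not rice-free — reject
F: not usable as a flavour base; has soy, so not soy-free — out
G: has prawn, so not vegan — no
H: has rice, so not rice-free — reject
I: all constraints satisfied — keep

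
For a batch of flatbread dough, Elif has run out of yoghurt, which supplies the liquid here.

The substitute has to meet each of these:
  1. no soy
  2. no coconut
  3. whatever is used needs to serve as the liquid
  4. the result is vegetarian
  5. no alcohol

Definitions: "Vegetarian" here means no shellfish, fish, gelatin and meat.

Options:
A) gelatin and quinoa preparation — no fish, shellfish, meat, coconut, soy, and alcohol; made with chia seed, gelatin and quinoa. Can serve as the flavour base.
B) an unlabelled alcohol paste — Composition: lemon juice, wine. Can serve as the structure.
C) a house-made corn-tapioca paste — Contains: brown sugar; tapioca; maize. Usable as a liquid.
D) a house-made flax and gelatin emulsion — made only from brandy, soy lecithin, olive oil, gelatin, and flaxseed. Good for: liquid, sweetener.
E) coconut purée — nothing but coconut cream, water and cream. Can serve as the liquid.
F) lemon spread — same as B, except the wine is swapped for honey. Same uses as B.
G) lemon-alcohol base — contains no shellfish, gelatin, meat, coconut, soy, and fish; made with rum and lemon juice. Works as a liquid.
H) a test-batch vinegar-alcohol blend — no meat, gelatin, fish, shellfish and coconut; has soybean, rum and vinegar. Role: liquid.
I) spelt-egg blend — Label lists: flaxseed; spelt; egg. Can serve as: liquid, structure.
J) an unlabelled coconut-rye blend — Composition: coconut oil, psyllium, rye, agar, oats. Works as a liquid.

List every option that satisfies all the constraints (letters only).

C, I

A: not usable as a liquid; has gelatin, so not vegetarian — out
B: not usable as a liquid; has wine, so not alcohol-free — reject
C: only maize, brown sugar and tapioca; none excluded — valid
D: has gelatin, so not vegetarian; has brandy, so not alcohol-free (and 1 more) — reject
E: has coconut cream, so not coconut-free — reject
F: not usable as a liquid — reject
G: has rum, so not alcohol-free — reject
H: has rum, so not alcohol-free; has soybean, so not soy-free — reject
I: every rule checks out — valid
J: has coconut oil, so not coconut-free — no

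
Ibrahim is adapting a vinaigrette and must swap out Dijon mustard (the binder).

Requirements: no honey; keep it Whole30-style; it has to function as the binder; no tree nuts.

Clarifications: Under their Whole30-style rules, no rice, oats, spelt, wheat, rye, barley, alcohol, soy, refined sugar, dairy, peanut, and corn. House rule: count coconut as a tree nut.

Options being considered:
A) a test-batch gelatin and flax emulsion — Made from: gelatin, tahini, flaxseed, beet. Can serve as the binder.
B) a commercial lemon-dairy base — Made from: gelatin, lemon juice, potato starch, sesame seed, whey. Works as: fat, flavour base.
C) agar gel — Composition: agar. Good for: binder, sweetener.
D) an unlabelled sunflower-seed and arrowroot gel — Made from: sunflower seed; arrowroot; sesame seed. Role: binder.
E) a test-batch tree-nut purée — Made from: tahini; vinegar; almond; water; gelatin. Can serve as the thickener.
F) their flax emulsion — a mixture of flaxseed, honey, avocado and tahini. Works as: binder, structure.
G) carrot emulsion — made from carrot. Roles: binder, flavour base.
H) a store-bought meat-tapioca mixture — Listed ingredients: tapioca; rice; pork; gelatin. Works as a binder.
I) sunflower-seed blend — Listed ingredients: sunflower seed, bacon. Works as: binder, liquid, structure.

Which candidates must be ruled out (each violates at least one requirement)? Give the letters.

B, E, F, H

A: gelatin and tahini etc. — none of it excluded — keep
B: not usable as a binder; has whey, so not Whole30-style — reject
C: every rule checks out — keep
D: every rule checks out — keep
E: not usable as a binder; has almond, so not tree-nut-free — no
F: has honey, so not honey-free — reject
G: only carrot; none excluded — OK
H: has rice, so not Whole30-style — reject
I: works as a binder, tree-nut-free, no honey — keep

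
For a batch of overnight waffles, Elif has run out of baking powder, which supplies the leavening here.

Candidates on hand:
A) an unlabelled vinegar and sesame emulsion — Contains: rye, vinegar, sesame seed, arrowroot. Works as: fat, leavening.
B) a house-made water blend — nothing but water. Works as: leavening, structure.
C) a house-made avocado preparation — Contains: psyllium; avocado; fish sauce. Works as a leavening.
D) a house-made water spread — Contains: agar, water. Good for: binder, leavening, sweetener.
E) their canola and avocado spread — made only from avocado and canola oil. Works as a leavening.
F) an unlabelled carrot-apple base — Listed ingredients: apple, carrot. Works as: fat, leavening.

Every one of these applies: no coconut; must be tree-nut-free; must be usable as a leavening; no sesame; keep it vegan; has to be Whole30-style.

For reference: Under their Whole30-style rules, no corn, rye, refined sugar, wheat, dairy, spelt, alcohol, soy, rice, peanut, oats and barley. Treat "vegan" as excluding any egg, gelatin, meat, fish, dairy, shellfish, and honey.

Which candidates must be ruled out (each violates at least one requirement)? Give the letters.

A, C

A: has rye, so not Whole30-style; has sesame seed, so not sesame-free — no
B: only water; none excluded — OK
C: has fish sauce, so not vegan — no
D: works as a leavening, no sesame, no coconut — OK
E: vegan, no coconut — OK
F: works as a leavening, no sesame, no coconut — valid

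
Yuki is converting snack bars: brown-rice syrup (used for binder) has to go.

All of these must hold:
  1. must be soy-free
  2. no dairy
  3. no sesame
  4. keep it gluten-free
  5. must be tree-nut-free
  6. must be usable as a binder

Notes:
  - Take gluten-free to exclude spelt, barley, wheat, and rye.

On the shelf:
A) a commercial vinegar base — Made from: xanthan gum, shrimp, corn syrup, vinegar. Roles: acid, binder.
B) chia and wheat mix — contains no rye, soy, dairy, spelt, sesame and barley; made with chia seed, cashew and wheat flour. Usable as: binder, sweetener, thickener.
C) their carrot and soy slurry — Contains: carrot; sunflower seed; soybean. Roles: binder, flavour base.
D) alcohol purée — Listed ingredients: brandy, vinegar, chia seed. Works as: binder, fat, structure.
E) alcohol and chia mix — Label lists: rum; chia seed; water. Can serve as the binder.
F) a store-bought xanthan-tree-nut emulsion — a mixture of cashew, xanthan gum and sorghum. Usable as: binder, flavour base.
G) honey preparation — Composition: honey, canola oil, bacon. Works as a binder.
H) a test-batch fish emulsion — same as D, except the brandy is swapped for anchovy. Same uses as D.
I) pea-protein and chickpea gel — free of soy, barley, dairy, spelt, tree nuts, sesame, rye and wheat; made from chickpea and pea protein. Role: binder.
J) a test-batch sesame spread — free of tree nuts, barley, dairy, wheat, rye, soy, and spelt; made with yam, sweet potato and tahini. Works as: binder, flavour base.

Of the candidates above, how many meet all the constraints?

A: corn syrup and shrimp etc. — none of it excluded — valid
B: has wheat flour, so not gluten-free; has cashew, so not tree-nut-free — no
C: has soybean, so not soy-free — reject
D: nothing on the exclusion list — OK
E: only rum, chia seed, and water; none excluded — keep
F: has cashew, so not tree-nut-free — reject
G: works as a binder, gluten-free, no sesame — valid
H: no soy, no dairy — valid
I: every rule checks out — OK
J: has tahini, so not sesame-free — out

6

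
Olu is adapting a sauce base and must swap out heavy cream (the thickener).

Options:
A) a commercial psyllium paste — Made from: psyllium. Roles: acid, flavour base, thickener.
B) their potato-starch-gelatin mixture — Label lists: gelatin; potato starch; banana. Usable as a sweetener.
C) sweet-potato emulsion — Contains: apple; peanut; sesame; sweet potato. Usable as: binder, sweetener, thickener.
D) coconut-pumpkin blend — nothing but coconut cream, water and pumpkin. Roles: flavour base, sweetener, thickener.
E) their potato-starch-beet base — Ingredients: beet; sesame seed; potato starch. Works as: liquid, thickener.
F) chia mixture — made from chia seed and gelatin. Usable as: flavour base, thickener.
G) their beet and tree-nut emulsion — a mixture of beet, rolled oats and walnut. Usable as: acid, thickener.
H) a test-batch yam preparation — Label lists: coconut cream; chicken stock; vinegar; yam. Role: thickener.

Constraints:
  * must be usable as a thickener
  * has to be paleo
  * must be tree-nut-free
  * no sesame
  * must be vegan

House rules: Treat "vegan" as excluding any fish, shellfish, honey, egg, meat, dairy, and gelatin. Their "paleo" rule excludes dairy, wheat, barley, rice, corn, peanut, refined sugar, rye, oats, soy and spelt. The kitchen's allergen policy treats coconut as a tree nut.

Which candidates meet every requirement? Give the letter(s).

A

A: works as a thickener, paleo, no sesame — keep
B: not usable as a thickener; has gelatin, so not vegan — out
C: has peanut, so not paleo; has sesame, so not sesame-free — out
D: has coconut cream, so not tree-nut-free — out
E: has sesame seed, so not sesame-free — out
F: has gelatin, so not vegan — out
G: has rolled oats, so not paleo; has walnut, so not tree-nut-free — out
H: has chicken stock, so not vegan; has coconut cream, so not tree-nut-free — out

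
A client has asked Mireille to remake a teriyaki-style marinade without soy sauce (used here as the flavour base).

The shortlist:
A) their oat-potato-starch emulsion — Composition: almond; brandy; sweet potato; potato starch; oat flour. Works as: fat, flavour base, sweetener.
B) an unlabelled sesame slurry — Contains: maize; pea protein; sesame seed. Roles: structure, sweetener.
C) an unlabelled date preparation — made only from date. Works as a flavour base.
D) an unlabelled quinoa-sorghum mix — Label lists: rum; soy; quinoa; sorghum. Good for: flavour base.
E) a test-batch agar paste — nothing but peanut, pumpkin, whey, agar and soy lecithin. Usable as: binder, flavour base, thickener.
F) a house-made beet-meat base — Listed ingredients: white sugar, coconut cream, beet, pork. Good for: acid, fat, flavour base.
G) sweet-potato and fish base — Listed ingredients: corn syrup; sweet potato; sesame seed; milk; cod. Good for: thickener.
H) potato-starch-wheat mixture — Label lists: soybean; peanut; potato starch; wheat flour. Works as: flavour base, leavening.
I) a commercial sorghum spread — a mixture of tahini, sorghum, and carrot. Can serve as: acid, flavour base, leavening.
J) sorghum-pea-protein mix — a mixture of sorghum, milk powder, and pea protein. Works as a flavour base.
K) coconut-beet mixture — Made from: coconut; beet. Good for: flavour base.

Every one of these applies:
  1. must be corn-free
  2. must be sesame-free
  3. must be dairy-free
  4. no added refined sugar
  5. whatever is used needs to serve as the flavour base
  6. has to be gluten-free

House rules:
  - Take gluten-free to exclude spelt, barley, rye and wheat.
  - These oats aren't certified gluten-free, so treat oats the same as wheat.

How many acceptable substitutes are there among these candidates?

3

A: has oat flour, so not gluten-free — out
B: not usable as a flavour base; has sesame seed, so not sesame-free (and 1 more) — out
C: no refined sugar, no sesame — OK
D: every rule checks out — keep
E: has whey, so not dairy-free — no
F: has white sugar, so not no-added-sugar — reject
G: not usable as a flavour base; has sesame seed, so not sesame-free (and 2 more) — no
H: has wheat flour, so not gluten-free — reject
I: has tahini, so not sesame-free — no
J: has milk powder, so not dairy-free — reject
K: only coconut and beet; none excluded — keep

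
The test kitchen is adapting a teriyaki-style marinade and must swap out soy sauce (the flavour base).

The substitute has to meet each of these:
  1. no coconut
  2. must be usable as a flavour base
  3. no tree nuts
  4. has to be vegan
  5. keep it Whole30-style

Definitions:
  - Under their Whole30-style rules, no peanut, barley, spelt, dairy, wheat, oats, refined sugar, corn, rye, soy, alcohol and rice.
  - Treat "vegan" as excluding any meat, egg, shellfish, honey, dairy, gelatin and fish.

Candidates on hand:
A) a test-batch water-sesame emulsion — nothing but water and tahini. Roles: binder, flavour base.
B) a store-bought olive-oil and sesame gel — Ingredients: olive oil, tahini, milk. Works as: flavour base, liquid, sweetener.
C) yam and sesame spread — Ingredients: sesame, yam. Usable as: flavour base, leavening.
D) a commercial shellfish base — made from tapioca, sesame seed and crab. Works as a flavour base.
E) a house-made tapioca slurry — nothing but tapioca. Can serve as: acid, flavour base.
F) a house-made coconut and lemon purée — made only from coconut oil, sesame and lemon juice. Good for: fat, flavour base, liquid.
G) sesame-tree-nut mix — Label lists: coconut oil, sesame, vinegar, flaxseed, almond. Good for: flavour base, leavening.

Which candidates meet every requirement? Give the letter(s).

A, C, E

A: works as a flavour base, vegan, Whole30-style — OK
B: has milk, so not Whole30-style; has milk, so not vegan — no
C: works as a flavour base, no coconut, Whole30-style — valid
D: has crab, so not vegan — no
E: only tapioca; none excluded — valid
F: has coconut oil, so not coconut-free — reject
G: has coconut oil, so not coconut-free; has almond, so not tree-nut-free — no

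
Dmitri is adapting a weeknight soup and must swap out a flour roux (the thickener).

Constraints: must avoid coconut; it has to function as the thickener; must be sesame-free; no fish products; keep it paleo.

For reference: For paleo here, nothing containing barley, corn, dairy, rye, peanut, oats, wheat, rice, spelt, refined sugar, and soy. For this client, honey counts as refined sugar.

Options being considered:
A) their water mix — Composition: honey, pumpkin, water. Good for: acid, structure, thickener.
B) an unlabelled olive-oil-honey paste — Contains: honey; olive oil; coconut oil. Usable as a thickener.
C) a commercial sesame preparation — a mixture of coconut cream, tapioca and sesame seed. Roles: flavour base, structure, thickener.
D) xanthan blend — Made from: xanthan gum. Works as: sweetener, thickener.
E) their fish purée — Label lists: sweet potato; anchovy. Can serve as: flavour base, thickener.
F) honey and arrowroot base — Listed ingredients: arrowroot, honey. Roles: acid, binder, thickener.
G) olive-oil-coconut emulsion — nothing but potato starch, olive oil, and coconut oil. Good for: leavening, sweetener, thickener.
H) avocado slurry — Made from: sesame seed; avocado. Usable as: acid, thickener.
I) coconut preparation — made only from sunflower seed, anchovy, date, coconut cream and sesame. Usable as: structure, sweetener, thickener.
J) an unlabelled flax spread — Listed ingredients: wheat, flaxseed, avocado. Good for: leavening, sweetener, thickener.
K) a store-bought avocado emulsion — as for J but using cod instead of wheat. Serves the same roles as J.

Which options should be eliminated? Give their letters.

A, B, C, E, F, G, H, I, J, K

A: has honey, so not paleo — reject
B: has honey, so not paleo; has coconut oil, so not coconut-free — no
C: has coconut cream, so not coconut-free; has sesame seed, so not sesame-free — no
D: nothing on the exclusion list — OK
E: has anchovy, so not fish-free — reject
F: has honey, so not paleo — out
G: has coconut oil, so not coconut-free — reject
H: has sesame seed, so not sesame-free — reject
I: has coconut cream, so not coconut-free; has sesame, so not sesame-free (and 1 more) — no
J: has wheat, so not paleo — no
K: has cod, so not fish-free — reject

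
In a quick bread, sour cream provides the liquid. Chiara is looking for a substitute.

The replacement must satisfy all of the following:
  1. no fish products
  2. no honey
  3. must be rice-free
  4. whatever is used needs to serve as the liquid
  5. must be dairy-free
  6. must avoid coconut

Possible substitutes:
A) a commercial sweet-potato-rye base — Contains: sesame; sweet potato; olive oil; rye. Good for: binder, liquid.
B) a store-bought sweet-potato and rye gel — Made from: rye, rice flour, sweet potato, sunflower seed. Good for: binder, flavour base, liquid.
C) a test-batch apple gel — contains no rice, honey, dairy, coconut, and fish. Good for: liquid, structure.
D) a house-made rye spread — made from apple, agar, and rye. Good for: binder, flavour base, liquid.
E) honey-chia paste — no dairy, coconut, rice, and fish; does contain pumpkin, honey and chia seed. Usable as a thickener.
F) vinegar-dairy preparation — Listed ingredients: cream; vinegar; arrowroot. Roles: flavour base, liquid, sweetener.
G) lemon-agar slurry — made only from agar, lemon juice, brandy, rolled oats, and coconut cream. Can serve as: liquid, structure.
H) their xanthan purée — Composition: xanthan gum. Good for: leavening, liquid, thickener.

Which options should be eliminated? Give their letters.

B, E, F, G

A: rye and sesame etc. — none of it excluded — OK
B: has rice flour, so not rice-free — reject
C: all constraints satisfied — OK
D: every rule checks out — OK
E: not usable as a liquid; has honey, so not honey-free — no
F: has cream, so not dairy-free — no
G: has coconut cream, so not coconut-free — reject
H: only xanthan gum; none excluded — valid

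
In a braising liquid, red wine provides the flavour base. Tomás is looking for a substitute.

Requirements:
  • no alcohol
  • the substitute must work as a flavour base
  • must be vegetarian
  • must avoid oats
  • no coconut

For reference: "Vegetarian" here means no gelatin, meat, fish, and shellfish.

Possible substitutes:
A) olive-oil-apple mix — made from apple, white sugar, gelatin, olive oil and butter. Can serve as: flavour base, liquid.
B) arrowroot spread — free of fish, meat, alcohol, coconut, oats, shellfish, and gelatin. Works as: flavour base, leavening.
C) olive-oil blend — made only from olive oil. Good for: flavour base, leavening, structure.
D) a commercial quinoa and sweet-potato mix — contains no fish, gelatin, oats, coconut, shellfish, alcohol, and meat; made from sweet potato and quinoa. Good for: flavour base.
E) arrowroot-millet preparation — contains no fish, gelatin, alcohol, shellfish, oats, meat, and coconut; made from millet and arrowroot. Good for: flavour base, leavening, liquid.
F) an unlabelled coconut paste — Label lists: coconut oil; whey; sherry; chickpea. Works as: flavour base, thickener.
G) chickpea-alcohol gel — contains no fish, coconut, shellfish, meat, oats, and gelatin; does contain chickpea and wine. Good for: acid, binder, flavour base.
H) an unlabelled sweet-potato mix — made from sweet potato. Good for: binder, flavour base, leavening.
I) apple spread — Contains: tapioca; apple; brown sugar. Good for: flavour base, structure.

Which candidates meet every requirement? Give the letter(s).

B, C, D, E, H, I

A: has gelatin, so not vegetarian — reject
B: vegetarian, no oats — valid
C: only olive oil; none excluded — OK
D: every rule checks out — keep
E: no oats, no alcohol — keep
F: has coconut oil, so not coconut-free; has sherry, so not alcohol-free — reject
G: has wine, so not alcohol-free — reject
H: vegetarian, no coconut — valid
I: every rule checks out — OK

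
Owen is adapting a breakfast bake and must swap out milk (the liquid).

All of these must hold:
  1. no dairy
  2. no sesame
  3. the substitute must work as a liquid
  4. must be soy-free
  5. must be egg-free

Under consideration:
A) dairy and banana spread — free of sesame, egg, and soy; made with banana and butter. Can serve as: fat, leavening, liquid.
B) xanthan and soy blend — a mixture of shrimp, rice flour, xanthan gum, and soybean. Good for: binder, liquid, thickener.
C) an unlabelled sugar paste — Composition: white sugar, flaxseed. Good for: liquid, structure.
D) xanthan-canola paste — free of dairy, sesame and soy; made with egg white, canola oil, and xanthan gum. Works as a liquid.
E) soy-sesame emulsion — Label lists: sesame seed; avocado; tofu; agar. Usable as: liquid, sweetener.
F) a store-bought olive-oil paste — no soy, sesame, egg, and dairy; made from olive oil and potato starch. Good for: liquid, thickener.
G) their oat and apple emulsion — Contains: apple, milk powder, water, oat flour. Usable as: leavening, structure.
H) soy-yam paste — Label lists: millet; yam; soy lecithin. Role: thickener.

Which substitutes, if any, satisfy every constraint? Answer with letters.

C, F

A: has butter, so not dairy-free — no
B: has soybean, so not soy-free — out
C: only white sugar and flaxseed; none excluded — OK
D: has egg white, so not egg-free — out
E: has tofu, so not soy-free; has sesame seed, so not sesame-free — no
F: all constraints satisfied — keep
G: not usable as a liquid; has milk powder, so not dairy-free — out
H: not usable as a liquid; has soy lecithin, so not soy-free — no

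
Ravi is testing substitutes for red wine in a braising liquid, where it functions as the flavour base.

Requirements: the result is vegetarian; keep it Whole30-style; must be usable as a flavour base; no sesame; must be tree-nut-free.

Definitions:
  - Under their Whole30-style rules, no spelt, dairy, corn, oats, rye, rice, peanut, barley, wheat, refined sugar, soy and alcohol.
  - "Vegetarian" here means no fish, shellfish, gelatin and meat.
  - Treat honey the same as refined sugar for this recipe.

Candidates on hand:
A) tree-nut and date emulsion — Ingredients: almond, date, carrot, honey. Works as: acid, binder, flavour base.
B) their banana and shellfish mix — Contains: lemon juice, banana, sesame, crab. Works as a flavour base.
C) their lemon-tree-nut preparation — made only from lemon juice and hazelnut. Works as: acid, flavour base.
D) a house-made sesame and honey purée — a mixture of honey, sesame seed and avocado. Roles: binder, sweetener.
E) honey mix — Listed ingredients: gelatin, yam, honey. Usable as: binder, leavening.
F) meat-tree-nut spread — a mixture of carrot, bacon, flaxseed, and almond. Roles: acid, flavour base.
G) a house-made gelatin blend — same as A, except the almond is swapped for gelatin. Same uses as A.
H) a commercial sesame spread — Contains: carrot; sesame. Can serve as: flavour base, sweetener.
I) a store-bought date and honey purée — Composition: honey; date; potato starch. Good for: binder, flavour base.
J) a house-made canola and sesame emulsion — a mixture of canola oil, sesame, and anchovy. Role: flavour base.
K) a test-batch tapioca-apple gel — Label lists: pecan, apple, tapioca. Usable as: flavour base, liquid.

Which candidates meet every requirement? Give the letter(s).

none

A: has honey, so not Whole30-style; has almond, so not tree-nut-free — out
B: has crab, so not vegetarian; has sesame, so not sesame-free — out
C: has hazelnut, so not tree-nut-free — reject
D: not usable as a flavour base; has honey, so not Whole30-style (and 1 more) — out
E: not usable as a flavour base; has honey, so not Whole30-style (and 1 more) — reject
F: has bacon, so not vegetarian; has almond, so not tree-nut-free — reject
G: has honey, so not Whole30-style; has gelatin, so not vegetarian — no
H: has sesame, so not sesame-free — no
I: has honey, so not Whole30-style — no
J: has anchovy, so not vegetarian; has sesame, so not sesame-free — no
K: has pecan, so not tree-nut-free — reject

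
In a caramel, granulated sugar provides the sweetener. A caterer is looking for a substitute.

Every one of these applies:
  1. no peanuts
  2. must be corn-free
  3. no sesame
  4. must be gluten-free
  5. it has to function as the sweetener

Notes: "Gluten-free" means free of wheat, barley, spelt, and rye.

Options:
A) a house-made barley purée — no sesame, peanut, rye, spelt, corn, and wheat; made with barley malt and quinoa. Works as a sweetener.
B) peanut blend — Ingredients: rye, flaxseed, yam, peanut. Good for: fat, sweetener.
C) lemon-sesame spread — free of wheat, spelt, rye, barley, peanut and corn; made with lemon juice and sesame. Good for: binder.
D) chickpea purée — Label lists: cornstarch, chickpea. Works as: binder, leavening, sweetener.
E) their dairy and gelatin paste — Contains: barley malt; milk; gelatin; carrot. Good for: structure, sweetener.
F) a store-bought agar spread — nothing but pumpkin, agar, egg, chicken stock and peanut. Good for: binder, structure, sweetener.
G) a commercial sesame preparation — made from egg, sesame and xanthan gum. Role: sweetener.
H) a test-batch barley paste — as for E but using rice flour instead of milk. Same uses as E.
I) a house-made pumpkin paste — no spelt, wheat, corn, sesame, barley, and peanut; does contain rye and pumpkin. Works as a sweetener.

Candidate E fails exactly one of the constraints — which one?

usable as a sweetener: satisfied
gluten-free: has barley malt — fails
peanut-free: satisfied
sesame-free: satisfied
corn-free: satisfied

gluten-free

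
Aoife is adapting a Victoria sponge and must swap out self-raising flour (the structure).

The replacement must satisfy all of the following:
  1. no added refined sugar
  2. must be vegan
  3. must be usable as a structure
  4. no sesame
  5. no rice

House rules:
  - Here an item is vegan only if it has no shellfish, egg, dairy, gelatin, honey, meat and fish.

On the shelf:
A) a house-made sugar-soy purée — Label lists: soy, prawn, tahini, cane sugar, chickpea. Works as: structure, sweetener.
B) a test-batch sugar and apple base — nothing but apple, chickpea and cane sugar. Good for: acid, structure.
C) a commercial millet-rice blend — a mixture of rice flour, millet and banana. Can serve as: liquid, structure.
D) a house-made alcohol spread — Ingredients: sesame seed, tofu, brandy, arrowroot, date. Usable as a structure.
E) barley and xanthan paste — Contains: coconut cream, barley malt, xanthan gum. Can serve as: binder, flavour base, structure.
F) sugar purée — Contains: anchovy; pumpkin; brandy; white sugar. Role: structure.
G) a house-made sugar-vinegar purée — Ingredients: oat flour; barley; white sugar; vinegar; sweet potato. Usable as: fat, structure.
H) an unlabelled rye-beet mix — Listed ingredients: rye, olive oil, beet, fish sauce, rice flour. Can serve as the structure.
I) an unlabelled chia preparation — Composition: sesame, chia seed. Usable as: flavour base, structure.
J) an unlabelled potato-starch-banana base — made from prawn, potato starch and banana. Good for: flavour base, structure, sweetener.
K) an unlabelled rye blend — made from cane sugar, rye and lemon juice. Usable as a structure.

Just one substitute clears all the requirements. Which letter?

A: has prawn, so not vegan; has cane sugar, so not no-added-sugar (and 1 more) — no
B: has cane sugar, so not no-added-sugar — reject
C: has rice flour, so not rice-free — no
D: has sesame seed, so not sesame-free — out
E: no sesame, no refined sugar — valid
F: has anchovy, so not vegan; has white sugar, so not no-added-sugar — no
G: has white sugar, so not no-added-sugar — no
H: has fish sauce, so not vegan; has rice flour, so not rice-free — reject
I: has sesame, so not sesame-free — reject
J: has prawn, so not vegan — no
K: has cane sugar, so not no-added-sugar — no

E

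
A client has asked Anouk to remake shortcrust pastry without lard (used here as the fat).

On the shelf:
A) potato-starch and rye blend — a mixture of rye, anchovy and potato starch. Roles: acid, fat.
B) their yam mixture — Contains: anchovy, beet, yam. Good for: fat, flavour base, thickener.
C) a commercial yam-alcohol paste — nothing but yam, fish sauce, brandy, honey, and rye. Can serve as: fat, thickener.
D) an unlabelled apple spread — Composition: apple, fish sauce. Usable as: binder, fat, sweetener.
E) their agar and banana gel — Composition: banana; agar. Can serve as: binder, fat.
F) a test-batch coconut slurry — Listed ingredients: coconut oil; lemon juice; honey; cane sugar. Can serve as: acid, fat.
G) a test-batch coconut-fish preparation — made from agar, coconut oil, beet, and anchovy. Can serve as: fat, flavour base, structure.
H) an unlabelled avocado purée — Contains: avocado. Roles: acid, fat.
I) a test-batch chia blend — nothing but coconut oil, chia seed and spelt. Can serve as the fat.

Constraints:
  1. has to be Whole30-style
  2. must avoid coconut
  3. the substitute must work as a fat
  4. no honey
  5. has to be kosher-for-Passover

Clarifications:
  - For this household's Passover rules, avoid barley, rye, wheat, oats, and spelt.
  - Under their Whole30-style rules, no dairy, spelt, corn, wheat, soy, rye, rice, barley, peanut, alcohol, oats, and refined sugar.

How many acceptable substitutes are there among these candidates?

4

A: has rye, so not kosher-for-Passover; has rye, so not Whole30-style — reject
B: works as a fat, no honey, no coconut — keep
C: has rye, so not kosher-for-Passover; has brandy, so not Whole30-style (and 1 more) — no
D: all constraints satisfied — keep
E: every rule checks out — keep
F: has cane sugar, so not Whole30-style; has honey, so not honey-free (and 1 more) — no
G: has coconut oil, so not coconut-free — out
H: no coconut, no honey — keep
I: has spelt, so not kosher-for-Passover; has spelt, so not Whole30-style (and 1 more) — out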